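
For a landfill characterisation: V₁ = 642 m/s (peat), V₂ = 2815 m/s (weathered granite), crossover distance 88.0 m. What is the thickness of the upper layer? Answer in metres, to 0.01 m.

34.88 m

x_cross = 2h·√((V₂+V₁)/(V₂−V₁)) → h = x_cross / (2·√((V₂+V₁)/(V₂−V₁))).
√((V₂+V₁)/(V₂−V₁)) = √((2815+642)/(2815−642)) = 1.2613.
h = 88.0 / (2·1.2613) = 34.88 m.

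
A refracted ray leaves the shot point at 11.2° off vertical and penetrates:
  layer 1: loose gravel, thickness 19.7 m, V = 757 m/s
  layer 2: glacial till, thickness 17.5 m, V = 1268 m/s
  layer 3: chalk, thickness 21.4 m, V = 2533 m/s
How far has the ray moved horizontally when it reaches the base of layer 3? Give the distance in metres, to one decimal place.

28.2 m

Ray parameter p = sin 11.2° / 757 m/s = 2.5658e-04 s/m.
Layer 1: θ = 11.20°; offset = 19.7·tan 11.20° = 3.901 m.
Layer 2: sin θ = p·1268 = 0.3253 → θ = 18.99°; offset = 17.5·tan 18.99° = 6.021 m.
Layer 3: sin θ = p·2533 = 0.6499 → θ = 40.54°; offset = 21.4·tan 40.54° = 18.301 m.
Total horizontal offset = 28.223 m.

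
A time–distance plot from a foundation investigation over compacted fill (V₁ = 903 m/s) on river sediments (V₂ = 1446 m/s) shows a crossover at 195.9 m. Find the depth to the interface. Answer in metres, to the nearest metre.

x_cross = 2h·√((V₂+V₁)/(V₂−V₁)) → h = x_cross / (2·√((V₂+V₁)/(V₂−V₁))).
√((V₂+V₁)/(V₂−V₁)) = √((1446+903)/(1446−903)) = 2.0799.
h = 195.9 / (2·2.0799) = 47.09 m.

47 m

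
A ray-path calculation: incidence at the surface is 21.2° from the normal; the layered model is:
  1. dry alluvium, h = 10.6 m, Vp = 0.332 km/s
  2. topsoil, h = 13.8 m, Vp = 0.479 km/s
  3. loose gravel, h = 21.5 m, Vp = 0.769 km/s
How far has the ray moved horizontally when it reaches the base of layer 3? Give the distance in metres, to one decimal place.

Ray parameter p = sin 21.2° / 0.332 km/s = 1.0892e+00 s/km.
Layer 1: θ = 21.20°; offset = 10.6·tan 21.20° = 4.111 m.
Layer 2: sin θ = p·0.479 = 0.5217 → θ = 31.45°; offset = 13.8·tan 31.45° = 8.440 m.
Layer 3: sin θ = p·0.769 = 0.8376 → θ = 56.89°; offset = 21.5·tan 56.89° = 32.968 m.
Summing the layer offsets gives 45.519 m.

45.5 m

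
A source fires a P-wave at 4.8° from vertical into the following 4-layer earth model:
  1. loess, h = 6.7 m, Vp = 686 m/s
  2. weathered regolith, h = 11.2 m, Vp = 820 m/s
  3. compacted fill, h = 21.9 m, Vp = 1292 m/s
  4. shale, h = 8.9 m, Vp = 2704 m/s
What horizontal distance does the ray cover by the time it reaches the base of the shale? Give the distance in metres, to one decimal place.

Apply Snell's law at each interface; in layer i the horizontal offset is hᵢ·tan θᵢ.
Layer 1: θ = 4.80°; offset = 6.7·tan 4.80° = 0.563 m.
Layer 2: sin θ = 820·sin 4.8°/686 = 0.1000, θ = 5.74°; offset = 11.2·tan 5.74° = 1.126 m.
Layer 3: sin θ = 1292·sin 4.8°/686 = 0.1576, θ = 9.07°; offset = 21.9·tan 9.07° = 3.495 m.
Layer 4: sin θ = 2704·sin 4.8°/686 = 0.3298, θ = 19.26°; offset = 8.9·tan 19.26° = 3.110 m.
Summing the layer offsets gives 8.293 m.

8.3 m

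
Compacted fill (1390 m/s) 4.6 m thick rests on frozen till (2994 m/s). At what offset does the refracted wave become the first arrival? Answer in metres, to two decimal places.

15.21 m

θ_c = arcsin(1390/2994) = 27.66°, so cos θ_c = 0.8857 and tᵢ = 2h cos θ_c/V₁ = 0.0059 s.
At crossover x/V₁ = x/V₂ + tᵢ ⇒ x = tᵢ/(1/V₁ − 1/V₂) = 0.00586/(7.1942e-04 − 3.3400e-04) = 15.21 m.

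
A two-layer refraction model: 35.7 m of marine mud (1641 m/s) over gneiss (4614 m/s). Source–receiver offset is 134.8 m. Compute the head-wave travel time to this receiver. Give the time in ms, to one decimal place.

69.9 ms

θ_c = arcsin(V₁/V₂) = arcsin(1641/4614) = 20.83°, cos θ_c = 0.9346.
Intercept time tᵢ = 2h cos θ_c / V₁ = 2·35.7·0.9346/1641 = 0.04067 s.
t = x/V₂ + tᵢ = 134.8/4614 + 0.04067 = 0.06988 s.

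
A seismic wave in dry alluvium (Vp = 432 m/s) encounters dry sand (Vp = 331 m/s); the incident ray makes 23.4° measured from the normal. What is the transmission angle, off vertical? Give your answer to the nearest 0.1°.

Snell's law: sin θ₂ = (V₂/V₁)·sin θ₁ = (331/432)·sin 23.4° = 0.3043.
θ₂ = sin⁻¹(0.3043) = 17.72° (from vertical).

17.7°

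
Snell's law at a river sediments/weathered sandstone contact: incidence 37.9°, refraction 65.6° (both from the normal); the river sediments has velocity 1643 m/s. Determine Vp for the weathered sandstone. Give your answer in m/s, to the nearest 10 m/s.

Snell's law: sin 37.9°/V₁ = sin 65.6°/V₂.
V₂ = V₁·sin 65.6°/sin 37.9° = 1643 × 1.4825 = 2435.76 m/s.

2440 m/s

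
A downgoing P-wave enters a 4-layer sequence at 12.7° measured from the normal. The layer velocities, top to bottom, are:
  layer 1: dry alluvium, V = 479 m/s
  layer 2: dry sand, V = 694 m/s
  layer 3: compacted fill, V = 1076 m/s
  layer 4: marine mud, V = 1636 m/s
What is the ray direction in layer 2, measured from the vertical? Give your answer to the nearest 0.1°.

18.6°

Snell's law across each interface conserves sin θ / V, so sin θ_2 = V_2·sin θ₁/V₁.
sin θ_2 = 694 × sin 12.7° / 479 = 0.3185.
θ_2 = 18.57° from the vertical.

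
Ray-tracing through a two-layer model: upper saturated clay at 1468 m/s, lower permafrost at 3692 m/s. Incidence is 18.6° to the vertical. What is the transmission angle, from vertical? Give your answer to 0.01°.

53.34°

sin θ₁/V₁ = sin θ₂/V₂ ⇒ sin θ₂ = 3692·sin 18.6°/1468 = 3692·0.3190/1468 = 0.8022.
θ₂ = arcsin 0.8022 = 53.34° from the normal.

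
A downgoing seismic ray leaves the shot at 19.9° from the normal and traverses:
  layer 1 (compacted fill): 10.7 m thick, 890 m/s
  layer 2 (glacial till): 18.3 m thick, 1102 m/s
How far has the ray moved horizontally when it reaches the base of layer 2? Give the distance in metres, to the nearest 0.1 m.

Apply Snell's law at each interface; in layer i the horizontal offset is hᵢ·tan θᵢ.
Layer 1: θ = 19.90°; offset = 10.7·tan 19.90° = 3.873 m.
Layer 2: sin θ = 1102·sin 19.9°/890 = 0.4215, θ = 24.93°; offset = 18.3·tan 24.93° = 8.505 m.
Total horizontal offset = 12.378 m.

12.4 m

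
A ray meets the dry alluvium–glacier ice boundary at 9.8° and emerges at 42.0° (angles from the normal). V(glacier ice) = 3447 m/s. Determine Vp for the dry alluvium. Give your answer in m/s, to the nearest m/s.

877 m/s

sin 9.8° = 0.1702; sin 42.0° = 0.6691.
V₁ = V₂·(sin θ₁/sin θ₂) = 3447·(0.1702/0.6691) = 876.83 m/s.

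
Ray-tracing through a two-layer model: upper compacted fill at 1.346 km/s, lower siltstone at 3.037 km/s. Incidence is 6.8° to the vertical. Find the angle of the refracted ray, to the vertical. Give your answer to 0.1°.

sin θ₁/V₁ = sin θ₂/V₂ ⇒ sin θ₂ = 3.037·sin 6.8°/1.346 = 3.037·0.1184/1.346 = 0.2672.
θ₂ = arcsin 0.2672 = 15.50° from the normal.

15.5°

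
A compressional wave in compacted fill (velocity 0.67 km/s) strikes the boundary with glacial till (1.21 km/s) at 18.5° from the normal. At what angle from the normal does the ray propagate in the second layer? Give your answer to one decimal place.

35.0°

Snell's law: sin θ₂ = (V₂/V₁)·sin θ₁ = (1.21/0.67)·sin 18.5° = 0.5730.
θ₂ = arcsin 0.5730 = 34.96° from the normal.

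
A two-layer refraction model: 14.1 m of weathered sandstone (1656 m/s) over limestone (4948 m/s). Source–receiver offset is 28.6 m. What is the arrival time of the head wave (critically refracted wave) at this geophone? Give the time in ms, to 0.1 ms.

21.8 ms

θ_c = arcsin(V₁/V₂) = arcsin(1656/4948) = 19.55°, cos θ_c = 0.9423.
Intercept time tᵢ = 2h cos θ_c / V₁ = 2·14.1·0.9423/1656 = 0.01605 s.
t = x/V₂ + tᵢ = 28.6/4948 + 0.01605 = 0.02183 s.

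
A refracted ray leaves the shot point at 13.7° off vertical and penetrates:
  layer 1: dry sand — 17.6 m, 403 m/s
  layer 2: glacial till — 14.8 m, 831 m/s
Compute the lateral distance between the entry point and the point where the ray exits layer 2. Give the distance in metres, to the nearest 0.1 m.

12.6 m

Apply Snell's law at each interface; in layer i the horizontal offset is hᵢ·tan θᵢ.
Layer 1: θ = 13.70°; offset = 17.6·tan 13.70° = 4.290 m.
Layer 2: sin θ = 831·sin 13.7°/403 = 0.4884, θ = 29.23°; offset = 14.8·tan 29.23° = 8.283 m.
Summing the layer offsets gives 12.573 m.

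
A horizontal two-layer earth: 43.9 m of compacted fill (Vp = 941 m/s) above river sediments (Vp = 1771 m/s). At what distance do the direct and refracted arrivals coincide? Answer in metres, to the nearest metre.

159 m

θ_c = arcsin(941/1771) = 32.10°, so cos θ_c = 0.8472 and tᵢ = 2h cos θ_c/V₁ = 0.0790 s.
At crossover x/V₁ = x/V₂ + tᵢ ⇒ x = tᵢ/(1/V₁ − 1/V₂) = 0.07904/(1.0627e-03 − 5.6465e-04) = 158.71 m.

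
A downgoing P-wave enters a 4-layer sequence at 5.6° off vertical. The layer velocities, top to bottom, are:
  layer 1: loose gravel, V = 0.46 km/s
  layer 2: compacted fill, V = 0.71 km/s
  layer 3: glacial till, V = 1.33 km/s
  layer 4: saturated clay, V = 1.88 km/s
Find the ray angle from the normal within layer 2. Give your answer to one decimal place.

Ray parameter p = sin 5.6° / 0.46 = 2.1214e-01 s/km.
sin θ_2 = p·V_2 = 2.1214e-01 × 0.71 = 0.1506.
θ_2 = 8.66° from the vertical.

8.7°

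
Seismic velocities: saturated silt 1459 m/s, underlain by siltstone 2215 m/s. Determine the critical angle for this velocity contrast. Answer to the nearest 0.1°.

41.2°

At critical incidence the refracted ray runs along the interface (θ₂ = 90°), so sin θ_c = V₁/V₂.
θ_c = arcsin(1459/2215) = arcsin 0.6587 = 41.20°.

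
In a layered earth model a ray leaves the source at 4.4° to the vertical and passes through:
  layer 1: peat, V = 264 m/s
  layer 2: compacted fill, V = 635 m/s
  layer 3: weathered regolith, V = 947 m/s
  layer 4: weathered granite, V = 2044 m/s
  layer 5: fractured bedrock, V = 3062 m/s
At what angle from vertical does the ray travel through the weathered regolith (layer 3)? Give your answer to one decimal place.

16.0°

Ray parameter p = sin 4.4° / 264 = 2.9060e-04 s/m.
sin θ_3 = p·V_3 = 2.9060e-04 × 947 = 0.2752.
θ_3 = arcsin 0.2752 = 15.97°.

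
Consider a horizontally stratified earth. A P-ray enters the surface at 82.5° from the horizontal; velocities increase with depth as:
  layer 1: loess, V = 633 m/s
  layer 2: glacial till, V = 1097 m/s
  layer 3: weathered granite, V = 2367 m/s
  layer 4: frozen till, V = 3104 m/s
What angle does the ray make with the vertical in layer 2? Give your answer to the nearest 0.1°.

13.1°

From the normal: θ₁ = 90° − 82.5° = 7.5°.
Snell's law across each interface conserves sin θ / V, so sin θ_2 = V_2·sin θ₁/V₁.
sin θ_2 = 1097 × sin 7.5° / 633 = 0.2262.
θ_2 = 13.07° from the vertical.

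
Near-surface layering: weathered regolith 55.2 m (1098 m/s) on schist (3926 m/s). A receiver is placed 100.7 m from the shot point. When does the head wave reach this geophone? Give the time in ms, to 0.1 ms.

t = x/V₂ + 2h·√(V₂²−V₁²)/(V₁V₂).
√(V₂²−V₁²) = √(3926²−1098²) = 3769.3 m/s; delay term = 2·55.2·3769.3/(1098·3926) = 0.09653 s.
t = 100.7/3926 + 0.09653 = 0.12218 s.

122.2 ms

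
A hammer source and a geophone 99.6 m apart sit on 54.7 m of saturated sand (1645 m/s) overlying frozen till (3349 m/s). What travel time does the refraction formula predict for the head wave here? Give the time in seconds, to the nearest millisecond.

0.088 s

t = x/V₂ + 2h·√(V₂²−V₁²)/(V₁V₂).
√(V₂²−V₁²) = √(3349²−1645²) = 2917.2 m/s; delay term = 2·54.7·2917.2/(1645·3349) = 0.05793 s.
t = 99.6/3349 + 0.05793 = 0.08767 s.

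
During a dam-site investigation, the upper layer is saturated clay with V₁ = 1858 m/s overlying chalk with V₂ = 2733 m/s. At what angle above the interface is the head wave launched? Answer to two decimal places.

47.17°

At critical incidence the refracted ray runs along the interface (θ₂ = 90°), so sin θ_c = V₁/V₂.
θ_c = arcsin(1858/2733) = arcsin 0.6798 = 42.83°.
Measured from the interface: 90° − 42.83° = 47.17°.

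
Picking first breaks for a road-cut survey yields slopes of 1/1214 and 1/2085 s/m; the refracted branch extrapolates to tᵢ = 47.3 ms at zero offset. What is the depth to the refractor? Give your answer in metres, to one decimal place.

h = tᵢ·V₁·V₂ / (2·√(V₂²−V₁²)).
√(V₂²−V₁²) = √(2085² − 1214²) = 1695.1 m/s.
h = 0.0473 s × 1214 × 2085 / (2 × 1695.1) = 35.31 m.

35.3 m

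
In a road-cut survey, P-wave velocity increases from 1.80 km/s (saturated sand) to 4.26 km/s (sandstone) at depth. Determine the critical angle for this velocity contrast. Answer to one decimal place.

25.0°

Critical incidence: sin θ_c = V₁/V₂ = 1.80/4.26 = 0.4225.
θ_c = arcsin 0.4225 = 24.99°.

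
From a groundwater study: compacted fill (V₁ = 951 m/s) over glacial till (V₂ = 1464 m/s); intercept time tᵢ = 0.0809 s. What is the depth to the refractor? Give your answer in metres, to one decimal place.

h = tᵢ·V₁·V₂ / (2·√(V₂²−V₁²)).
√(V₂²−V₁²) = √(1464² − 951²) = 1113.1 m/s.
h = 0.0809 s × 951 × 1464 / (2 × 1113.1) = 50.60 m.

50.6 m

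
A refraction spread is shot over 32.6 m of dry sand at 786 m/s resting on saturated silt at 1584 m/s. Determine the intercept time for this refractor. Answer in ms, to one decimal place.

72.0 ms

tᵢ = 2h·√(V₂²−V₁²)/(V₁V₂).
√(V₂²−V₁²) = √(1584²−786²) = 1375.2 m/s.
tᵢ = 2·32.6·1375.2/(786·1584) = 0.07202 s.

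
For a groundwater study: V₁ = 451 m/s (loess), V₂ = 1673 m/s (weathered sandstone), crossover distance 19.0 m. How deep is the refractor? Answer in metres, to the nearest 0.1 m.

h = (x_cross/2)·√((V₂−V₁)/(V₂+V₁)).
(V₂−V₁)/(V₂+V₁) = (1673−451)/(1673+451) = 0.5753; √ = 0.7585.
h = (19.0/2)·0.7585 = 7.21 m.

7.2 m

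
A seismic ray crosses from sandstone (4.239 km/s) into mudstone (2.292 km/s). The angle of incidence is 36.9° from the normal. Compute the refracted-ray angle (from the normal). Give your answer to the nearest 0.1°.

Snell's law: sin θ₂ = (V₂/V₁)·sin θ₁ = (2.292/4.239)·sin 36.9° = 0.3246.
θ₂ = sin⁻¹(0.3246) = 18.94° (from vertical).

18.9°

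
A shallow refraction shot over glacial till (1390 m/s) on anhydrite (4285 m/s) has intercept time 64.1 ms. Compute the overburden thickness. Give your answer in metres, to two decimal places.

47.10 m

h = tᵢ·V₁·V₂ / (2·√(V₂²−V₁²)).
√(V₂²−V₁²) = √(4285² − 1390²) = 4053.3 m/s.
h = 0.0641 s × 1390 × 4285 / (2 × 4053.3) = 47.10 m.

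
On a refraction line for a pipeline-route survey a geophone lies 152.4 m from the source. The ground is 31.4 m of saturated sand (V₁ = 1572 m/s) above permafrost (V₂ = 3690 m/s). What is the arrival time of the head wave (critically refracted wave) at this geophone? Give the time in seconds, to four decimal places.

0.0774 s

t = x/V₂ + 2h·√(V₂²−V₁²)/(V₁V₂).
√(V₂²−V₁²) = √(3690²−1572²) = 3338.4 m/s; delay term = 2·31.4·3338.4/(1572·3690) = 0.03614 s.
t = 152.4/3690 + 0.03614 = 0.07744 s.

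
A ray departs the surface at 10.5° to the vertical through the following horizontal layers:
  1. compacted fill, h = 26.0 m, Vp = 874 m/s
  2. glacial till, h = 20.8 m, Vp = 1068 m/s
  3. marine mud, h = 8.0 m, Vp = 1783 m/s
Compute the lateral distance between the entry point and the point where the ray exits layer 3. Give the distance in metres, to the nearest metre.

13 m

Apply Snell's law at each interface; in layer i the horizontal offset is hᵢ·tan θᵢ.
Layer 1: θ = 10.50°; offset = 26.0·tan 10.50° = 4.819 m.
Layer 2: sin θ = 1068·sin 10.5°/874 = 0.2227, θ = 12.87°; offset = 20.8·tan 12.87° = 4.751 m.
Layer 3: sin θ = 1783·sin 10.5°/874 = 0.3718, θ = 21.82°; offset = 8.0·tan 21.82° = 3.204 m.
Σ offsets = 12.774 m.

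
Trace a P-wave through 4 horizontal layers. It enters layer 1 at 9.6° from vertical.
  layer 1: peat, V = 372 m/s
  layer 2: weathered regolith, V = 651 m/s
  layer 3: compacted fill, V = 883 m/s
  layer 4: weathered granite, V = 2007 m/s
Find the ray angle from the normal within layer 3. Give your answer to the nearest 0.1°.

23.3°

Ray parameter p = sin 9.6° / 372 = 4.4830e-04 s/m.
sin θ_3 = p·V_3 = 4.4830e-04 × 883 = 0.3959.
θ_3 = 23.32° from the vertical.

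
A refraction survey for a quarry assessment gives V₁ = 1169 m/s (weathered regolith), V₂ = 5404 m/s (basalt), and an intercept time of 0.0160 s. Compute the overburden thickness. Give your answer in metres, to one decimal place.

9.6 m

h = tᵢ·V₁·V₂ / (2·√(V₂²−V₁²)).
√(V₂²−V₁²) = √(5404² − 1169²) = 5276.0 m/s.
h = 0.016 s × 1169 × 5404 / (2 × 5276.0) = 9.58 m.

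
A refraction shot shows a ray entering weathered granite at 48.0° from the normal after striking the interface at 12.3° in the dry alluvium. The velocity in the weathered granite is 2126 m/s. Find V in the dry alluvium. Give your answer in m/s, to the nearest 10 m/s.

Snell's law: sin 12.3°/V₁ = sin 48.0°/V₂.
V₁ = V₂·sin 12.3°/sin 48.0° = 2126 × 0.2867 = 609.44 m/s.

610 m/s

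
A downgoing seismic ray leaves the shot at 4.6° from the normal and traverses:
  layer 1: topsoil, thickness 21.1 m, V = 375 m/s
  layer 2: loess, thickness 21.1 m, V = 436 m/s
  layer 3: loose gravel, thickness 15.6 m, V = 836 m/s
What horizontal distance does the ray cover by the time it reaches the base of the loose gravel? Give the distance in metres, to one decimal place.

Ray parameter p = sin 4.6° / 375 m/s = 2.1386e-04 s/m.
Layer 1: θ = 4.60°; offset = 21.1·tan 4.60° = 1.698 m.
Layer 2: sin θ = p·436 = 0.0932 → θ = 5.35°; offset = 21.1·tan 5.35° = 1.976 m.
Layer 3: sin θ = p·836 = 0.1788 → θ = 10.30°; offset = 15.6·tan 10.30° = 2.835 m.
Σ offsets = 6.509 m.

6.5 m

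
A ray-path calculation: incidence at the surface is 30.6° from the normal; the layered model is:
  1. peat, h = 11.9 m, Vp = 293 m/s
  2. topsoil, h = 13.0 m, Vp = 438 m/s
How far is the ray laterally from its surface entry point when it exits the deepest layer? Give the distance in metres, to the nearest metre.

22 m

Apply Snell's law at each interface; in layer i the horizontal offset is hᵢ·tan θᵢ.
Layer 1: θ = 30.60°; offset = 11.9·tan 30.60° = 7.038 m.
Layer 2: sin θ = 438·sin 30.6°/293 = 0.7610, θ = 49.55°; offset = 13.0·tan 49.55° = 15.247 m.
Total horizontal offset = 22.285 m.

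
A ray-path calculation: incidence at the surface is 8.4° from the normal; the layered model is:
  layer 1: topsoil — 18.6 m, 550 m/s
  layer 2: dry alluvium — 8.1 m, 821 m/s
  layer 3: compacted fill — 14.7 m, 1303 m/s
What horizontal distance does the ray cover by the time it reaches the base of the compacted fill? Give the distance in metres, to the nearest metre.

Apply Snell's law at each interface; in layer i the horizontal offset is hᵢ·tan θᵢ.
Layer 1: θ = 8.40°; offset = 18.6·tan 8.40° = 2.747 m.
Layer 2: sin θ = 821·sin 8.4°/550 = 0.2181, θ = 12.60°; offset = 8.1·tan 12.60° = 1.810 m.
Layer 3: sin θ = 1303·sin 8.4°/550 = 0.3461, θ = 20.25°; offset = 14.7·tan 20.25° = 5.423 m.
Total horizontal offset = 9.979 m.

10 m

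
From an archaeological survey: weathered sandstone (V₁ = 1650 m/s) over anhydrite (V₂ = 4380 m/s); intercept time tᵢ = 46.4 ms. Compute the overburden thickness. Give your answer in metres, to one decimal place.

41.3 m

h = tᵢ·V₁·V₂ / (2·√(V₂²−V₁²)).
√(V₂²−V₁²) = √(4380² − 1650²) = 4057.3 m/s.
h = 0.0464 s × 1650 × 4380 / (2 × 4057.3) = 41.32 m.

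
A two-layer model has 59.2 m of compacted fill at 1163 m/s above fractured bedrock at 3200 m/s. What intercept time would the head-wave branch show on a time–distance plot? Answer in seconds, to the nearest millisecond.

θ_c = arcsin(V₁/V₂) = arcsin(1163/3200) = 21.31°; cos θ_c = 0.9316.
tᵢ = 2h·cos θ_c / V₁ = 2·59.2·0.9316 / 1163 = 0.09484 s.

0.095 s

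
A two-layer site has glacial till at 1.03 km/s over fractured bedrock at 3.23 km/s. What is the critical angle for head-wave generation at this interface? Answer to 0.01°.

Critical incidence: sin θ_c = V₁/V₂ = 1.03/3.23 = 0.3189.
θ_c = arcsin 0.3189 = 18.60°.

18.60°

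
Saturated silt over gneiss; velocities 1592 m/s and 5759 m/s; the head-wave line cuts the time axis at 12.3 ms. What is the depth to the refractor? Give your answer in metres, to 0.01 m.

h = tᵢ·V₁·V₂ / (2·√(V₂²−V₁²)).
√(V₂²−V₁²) = √(5759² − 1592²) = 5534.6 m/s.
h = 0.0123 s × 1592 × 5759 / (2 × 5534.6) = 10.19 m.

10.19 m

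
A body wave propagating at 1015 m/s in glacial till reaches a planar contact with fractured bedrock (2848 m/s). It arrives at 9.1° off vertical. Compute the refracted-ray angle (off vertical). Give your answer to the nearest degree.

sin θ₁/V₁ = sin θ₂/V₂ ⇒ sin θ₂ = 2848·sin 9.1°/1015 = 2848·0.1582/1015 = 0.4438.
θ₂ = sin⁻¹(0.4438) = 26.35° (from vertical).

26°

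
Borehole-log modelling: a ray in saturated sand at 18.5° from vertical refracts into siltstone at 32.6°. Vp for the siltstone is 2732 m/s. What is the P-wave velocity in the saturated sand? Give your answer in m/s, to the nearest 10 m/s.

1610 m/s

sin 18.5° = 0.3173; sin 32.6° = 0.5388.
V₁ = V₂·(sin θ₁/sin θ₂) = 2732·(0.3173/0.5388) = 1608.99 m/s.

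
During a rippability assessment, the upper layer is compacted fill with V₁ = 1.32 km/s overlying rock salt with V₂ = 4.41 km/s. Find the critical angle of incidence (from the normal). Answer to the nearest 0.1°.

Critical incidence: sin θ_c = V₁/V₂ = 1.32/4.41 = 0.2993.
θ_c = arcsin 0.2993 = 17.42°.

17.4°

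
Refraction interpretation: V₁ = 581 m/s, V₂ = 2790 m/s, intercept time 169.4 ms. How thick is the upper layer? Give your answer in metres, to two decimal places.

50.31 m

θ_c = arcsin(581/2790) = 12.02°; cos θ_c = 0.9781.
tᵢ = 2h cos θ_c/V₁ ⇒ h = tᵢ·V₁/(2 cos θ_c) = 0.1694·581/(2·0.9781) = 50.31 m.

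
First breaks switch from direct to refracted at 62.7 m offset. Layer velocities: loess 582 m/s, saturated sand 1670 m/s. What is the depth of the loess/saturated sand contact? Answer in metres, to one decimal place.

21.8 m

x_cross = 2h·√((V₂+V₁)/(V₂−V₁)) → h = x_cross / (2·√((V₂+V₁)/(V₂−V₁))).
√((V₂+V₁)/(V₂−V₁)) = √((1670+582)/(1670−582)) = 1.4387.
h = 62.7 / (2·1.4387) = 21.79 m.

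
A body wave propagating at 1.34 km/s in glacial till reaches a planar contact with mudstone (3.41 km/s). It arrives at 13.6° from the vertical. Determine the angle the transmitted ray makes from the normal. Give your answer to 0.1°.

36.8°

sin θ₁/V₁ = sin θ₂/V₂ ⇒ sin θ₂ = 3.41·sin 13.6°/1.34 = 3.41·0.2351/1.34 = 0.5984.
θ₂ = arcsin 0.5984 = 36.75° from the normal.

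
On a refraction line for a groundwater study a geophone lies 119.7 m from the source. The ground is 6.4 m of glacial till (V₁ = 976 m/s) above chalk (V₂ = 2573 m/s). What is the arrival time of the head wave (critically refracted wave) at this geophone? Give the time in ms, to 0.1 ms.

t = x/V₂ + 2h·√(V₂²−V₁²)/(V₁V₂).
√(V₂²−V₁²) = √(2573²−976²) = 2380.7 m/s; delay term = 2·6.4·2380.7/(976·2573) = 0.01213 s.
t = 119.7/2573 + 0.01213 = 0.05866 s.

58.7 ms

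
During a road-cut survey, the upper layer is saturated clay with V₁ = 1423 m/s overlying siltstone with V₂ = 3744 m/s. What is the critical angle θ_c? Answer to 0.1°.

Critical incidence: sin θ_c = V₁/V₂ = 1423/3744 = 0.3801.
θ_c = arcsin 0.3801 = 22.34°.

22.3°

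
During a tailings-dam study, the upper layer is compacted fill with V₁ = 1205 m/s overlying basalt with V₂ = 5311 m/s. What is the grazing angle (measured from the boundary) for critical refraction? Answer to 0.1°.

Critical incidence: sin θ_c = V₁/V₂ = 1205/5311 = 0.2269.
θ_c = arcsin 0.2269 = 13.11°.
Measured from the interface: 90° − 13.11° = 76.89°.

76.9°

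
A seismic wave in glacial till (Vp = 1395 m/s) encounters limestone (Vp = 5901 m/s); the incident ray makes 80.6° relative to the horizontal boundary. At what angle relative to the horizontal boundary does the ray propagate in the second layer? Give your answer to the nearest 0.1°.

Angle from the normal: 90° − 80.6° = 9.4°.
sin θ₁/V₁ = sin θ₂/V₂ ⇒ sin θ₂ = 5901·sin 9.4°/1395 = 5901·0.1633/1395 = 0.6909.
θ₂ = sin⁻¹(0.6909) = 43.70° (from vertical).
From the interface: 90° − 43.70° = 46.30°.

46.3°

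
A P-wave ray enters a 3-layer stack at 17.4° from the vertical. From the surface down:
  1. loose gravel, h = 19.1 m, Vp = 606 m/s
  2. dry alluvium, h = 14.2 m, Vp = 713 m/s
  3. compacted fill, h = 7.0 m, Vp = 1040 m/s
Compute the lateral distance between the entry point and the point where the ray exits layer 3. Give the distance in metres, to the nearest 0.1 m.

15.5 m

p = sin θ₁/V₁ = sin 17.4°/606 = 4.9347e-04 s/m is conserved through the stack.
Layer 1: θ = 17.40°; offset = 19.1·tan 17.40° = 5.986 m.
Layer 2: sin θ = p·713 = 0.3518 → θ = 20.60°; offset = 14.2·tan 20.60° = 5.337 m.
Layer 3: sin θ = p·1040 = 0.5132 → θ = 30.88°; offset = 7.0·tan 30.88° = 4.186 m.
Total horizontal offset = 15.509 m.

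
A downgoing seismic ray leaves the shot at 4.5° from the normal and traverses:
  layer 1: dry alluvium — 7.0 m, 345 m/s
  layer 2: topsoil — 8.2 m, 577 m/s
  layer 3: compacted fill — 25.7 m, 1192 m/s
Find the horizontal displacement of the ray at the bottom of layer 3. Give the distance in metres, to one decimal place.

p = sin θ₁/V₁ = sin 4.5°/345 = 2.2742e-04 s/m is conserved through the stack.
Layer 1: θ = 4.50°; offset = 7.0·tan 4.50° = 0.551 m.
Layer 2: sin θ = p·577 = 0.1312 → θ = 7.54°; offset = 8.2·tan 7.54° = 1.085 m.
Layer 3: sin θ = p·1192 = 0.2711 → θ = 15.73°; offset = 25.7·tan 15.73° = 7.238 m.
Summing the layer offsets gives 8.874 m.

8.9 m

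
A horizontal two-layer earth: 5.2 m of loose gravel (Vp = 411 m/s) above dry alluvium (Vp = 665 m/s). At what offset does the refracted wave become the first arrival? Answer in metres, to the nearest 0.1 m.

21.4 m

x_cross = 2h·√((V₂+V₁)/(V₂−V₁)).
(V₂+V₁)/(V₂−V₁) = (665+411)/(665−411) = 4.2362; √ = 2.0582.
x_cross = 2·5.2·2.0582 = 21.41 m.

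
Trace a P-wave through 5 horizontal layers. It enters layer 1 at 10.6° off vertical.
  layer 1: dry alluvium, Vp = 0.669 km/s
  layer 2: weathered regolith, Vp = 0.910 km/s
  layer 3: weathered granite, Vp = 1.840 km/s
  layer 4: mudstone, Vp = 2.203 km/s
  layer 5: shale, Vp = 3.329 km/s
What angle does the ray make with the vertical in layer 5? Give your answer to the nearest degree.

66°

Snell's law across each interface conserves sin θ / V, so sin θ_5 = V_5·sin θ₁/V₁.
sin θ_5 = 3.329 × sin 10.6° / 0.669 = 0.9154.
θ_5 = arcsin 0.9154 = 66.26°.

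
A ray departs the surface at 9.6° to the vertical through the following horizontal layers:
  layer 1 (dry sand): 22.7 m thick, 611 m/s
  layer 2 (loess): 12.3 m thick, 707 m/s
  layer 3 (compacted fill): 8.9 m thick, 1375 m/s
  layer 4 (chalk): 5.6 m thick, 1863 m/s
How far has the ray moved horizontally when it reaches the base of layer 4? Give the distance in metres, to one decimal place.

Ray parameter p = sin 9.6° / 611 m/s = 2.7294e-04 s/m.
Layer 1: θ = 9.60°; offset = 22.7·tan 9.60° = 3.839 m.
Layer 2: sin θ = p·707 = 0.1930 → θ = 11.13°; offset = 12.3·tan 11.13° = 2.419 m.
Layer 3: sin θ = p·1375 = 0.3753 → θ = 22.04°; offset = 8.9·tan 22.04° = 3.604 m.
Layer 4: sin θ = p·1863 = 0.5085 → θ = 30.56°; offset = 5.6·tan 30.56° = 3.307 m.
Total horizontal offset = 13.169 m.

13.2 m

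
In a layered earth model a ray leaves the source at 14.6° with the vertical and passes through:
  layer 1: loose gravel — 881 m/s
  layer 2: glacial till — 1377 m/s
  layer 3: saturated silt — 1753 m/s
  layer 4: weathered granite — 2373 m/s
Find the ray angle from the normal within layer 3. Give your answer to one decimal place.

30.1°

Snell's law across each interface conserves sin θ / V, so sin θ_3 = V_3·sin θ₁/V₁.
sin θ_3 = 1753 × sin 14.6° / 881 = 0.5016.
θ_3 = 30.10° from the vertical.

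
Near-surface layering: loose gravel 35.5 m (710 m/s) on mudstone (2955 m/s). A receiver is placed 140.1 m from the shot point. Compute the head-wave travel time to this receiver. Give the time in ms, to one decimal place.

144.5 ms

θ_c = arcsin(V₁/V₂) = arcsin(710/2955) = 13.90°, cos θ_c = 0.9707.
Intercept time tᵢ = 2h cos θ_c / V₁ = 2·35.5·0.9707/710 = 0.09707 s.
t = x/V₂ + tᵢ = 140.1/2955 + 0.09707 = 0.14448 s.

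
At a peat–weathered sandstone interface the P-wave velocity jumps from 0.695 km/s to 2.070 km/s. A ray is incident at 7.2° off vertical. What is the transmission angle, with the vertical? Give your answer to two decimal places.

sin θ₁/V₁ = sin θ₂/V₂ ⇒ sin θ₂ = 2.070·sin 7.2°/0.695 = 2.070·0.1253/0.695 = 0.3733.
θ₂ = arcsin 0.3733 = 21.92° from the normal.

21.92°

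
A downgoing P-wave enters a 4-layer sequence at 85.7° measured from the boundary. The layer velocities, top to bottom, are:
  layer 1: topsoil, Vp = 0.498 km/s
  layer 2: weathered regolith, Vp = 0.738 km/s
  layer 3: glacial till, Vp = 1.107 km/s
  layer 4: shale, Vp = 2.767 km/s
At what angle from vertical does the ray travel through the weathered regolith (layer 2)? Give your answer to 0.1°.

6.4°

From the normal: θ₁ = 90° − 85.7° = 4.3°.
Ray parameter p = sin 4.3° / 0.498 = 1.5056e-01 s/km.
sin θ_2 = p·V_2 = 1.5056e-01 × 0.738 = 0.1111.
θ_2 = arcsin 0.1111 = 6.38°.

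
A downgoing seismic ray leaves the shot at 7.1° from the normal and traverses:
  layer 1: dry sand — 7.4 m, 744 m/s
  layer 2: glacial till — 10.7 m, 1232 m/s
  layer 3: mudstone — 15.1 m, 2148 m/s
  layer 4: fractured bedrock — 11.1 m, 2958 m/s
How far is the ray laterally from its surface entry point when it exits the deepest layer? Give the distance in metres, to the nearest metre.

15 m

p = sin θ₁/V₁ = sin 7.1°/744 = 1.6613e-04 s/m is conserved through the stack.
Layer 1: θ = 7.10°; offset = 7.4·tan 7.10° = 0.922 m.
Layer 2: sin θ = p·1232 = 0.2047 → θ = 11.81°; offset = 10.7·tan 11.81° = 2.237 m.
Layer 3: sin θ = p·2148 = 0.3568 → θ = 20.91°; offset = 15.1·tan 20.91° = 5.768 m.
Layer 4: sin θ = p·2958 = 0.4914 → θ = 29.43°; offset = 11.1·tan 29.43° = 6.263 m.
Σ offsets = 15.190 m.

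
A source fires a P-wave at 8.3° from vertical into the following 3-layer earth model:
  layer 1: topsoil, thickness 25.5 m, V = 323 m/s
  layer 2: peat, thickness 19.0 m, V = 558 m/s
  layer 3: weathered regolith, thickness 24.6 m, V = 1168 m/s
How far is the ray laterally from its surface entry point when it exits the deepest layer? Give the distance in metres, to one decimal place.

p = sin θ₁/V₁ = sin 8.3°/323 = 4.4692e-04 s/m is conserved through the stack.
Layer 1: θ = 8.30°; offset = 25.5·tan 8.30° = 3.720 m.
Layer 2: sin θ = p·558 = 0.2494 → θ = 14.44°; offset = 19.0·tan 14.44° = 4.893 m.
Layer 3: sin θ = p·1168 = 0.5220 → θ = 31.47°; offset = 24.6·tan 31.47° = 15.055 m.
Total horizontal offset = 23.668 m.

23.7 m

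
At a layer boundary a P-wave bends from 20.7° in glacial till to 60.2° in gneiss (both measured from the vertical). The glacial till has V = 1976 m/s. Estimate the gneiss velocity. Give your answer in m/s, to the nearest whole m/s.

sin 20.7° = 0.3535; sin 60.2° = 0.8678.
V₂ = V₁·(sin θ₂/sin θ₁) = 1976·(0.8678/0.3535) = 4850.99 m/s.

4851 m/s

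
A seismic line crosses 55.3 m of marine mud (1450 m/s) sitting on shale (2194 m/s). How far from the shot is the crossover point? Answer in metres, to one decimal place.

x_cross = 2h·√((V₂+V₁)/(V₂−V₁)).
(V₂+V₁)/(V₂−V₁) = (2194+1450)/(2194−1450) = 4.8978; √ = 2.2131.
x_cross = 2·55.3·2.2131 = 244.77 m.

244.8 m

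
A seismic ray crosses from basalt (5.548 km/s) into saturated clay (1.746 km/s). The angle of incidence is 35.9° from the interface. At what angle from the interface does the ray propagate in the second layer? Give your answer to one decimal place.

Convert to the normal: θ₁ = 90° − 35.9° = 54.1°.
sin θ₁/V₁ = sin θ₂/V₂ ⇒ sin θ₂ = 1.746·sin 54.1°/5.548 = 1.746·0.8100/5.548 = 0.2549.
θ₂ = arcsin 0.2549 = 14.77° from the normal.
From the interface: 90° − 14.77° = 75.23°.

75.2°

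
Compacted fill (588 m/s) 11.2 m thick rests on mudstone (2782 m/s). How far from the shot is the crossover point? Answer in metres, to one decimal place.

27.8 m

x_cross = 2h·√((V₂+V₁)/(V₂−V₁)).
(V₂+V₁)/(V₂−V₁) = (2782+588)/(2782−588) = 1.5360; √ = 1.2394.
x_cross = 2·11.2·1.2394 = 27.76 m.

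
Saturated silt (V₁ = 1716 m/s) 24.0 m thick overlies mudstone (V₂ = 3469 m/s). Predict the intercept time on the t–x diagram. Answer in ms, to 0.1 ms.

24.3 ms

tᵢ = 2h·√(V₂²−V₁²)/(V₁V₂).
√(V₂²−V₁²) = √(3469²−1716²) = 3014.8 m/s.
tᵢ = 2·24.0·3014.8/(1716·3469) = 0.02431 s.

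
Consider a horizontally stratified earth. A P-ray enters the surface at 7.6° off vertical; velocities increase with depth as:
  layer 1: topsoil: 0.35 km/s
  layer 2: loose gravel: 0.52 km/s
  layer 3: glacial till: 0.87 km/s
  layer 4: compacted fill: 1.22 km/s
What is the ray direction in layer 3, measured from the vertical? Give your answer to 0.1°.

19.2°

Ray parameter p = sin 7.6° / 0.35 = 3.7788e-01 s/km.
sin θ_3 = p·V_3 = 3.7788e-01 × 0.87 = 0.3288.
θ_3 = arcsin 0.3288 = 19.19°.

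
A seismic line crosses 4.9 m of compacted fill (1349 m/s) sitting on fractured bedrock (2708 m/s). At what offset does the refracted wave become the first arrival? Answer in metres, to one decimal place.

16.9 m

θ_c = arcsin(1349/2708) = 29.88°, so cos θ_c = 0.8671 and tᵢ = 2h cos θ_c/V₁ = 0.0063 s.
At crossover x/V₁ = x/V₂ + tᵢ ⇒ x = tᵢ/(1/V₁ − 1/V₂) = 0.00630/(7.4129e-04 − 3.6928e-04) = 16.93 m.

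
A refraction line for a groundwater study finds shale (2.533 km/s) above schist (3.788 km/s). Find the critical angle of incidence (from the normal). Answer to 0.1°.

42.0°

Critical incidence: sin θ_c = V₁/V₂ = 2.533/3.788 = 0.6687.
θ_c = arcsin 0.6687 = 41.97°.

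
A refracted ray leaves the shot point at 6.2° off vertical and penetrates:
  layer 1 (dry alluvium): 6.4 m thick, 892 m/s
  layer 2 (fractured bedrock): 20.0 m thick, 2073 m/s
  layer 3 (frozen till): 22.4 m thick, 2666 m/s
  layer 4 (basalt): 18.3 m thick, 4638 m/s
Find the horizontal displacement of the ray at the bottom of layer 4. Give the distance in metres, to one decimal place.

Apply Snell's law at each interface; in layer i the horizontal offset is hᵢ·tan θᵢ.
Layer 1: θ = 6.20°; offset = 6.4·tan 6.20° = 0.695 m.
Layer 2: sin θ = 2073·sin 6.2°/892 = 0.2510, θ = 14.54°; offset = 20.0·tan 14.54° = 5.186 m.
Layer 3: sin θ = 2666·sin 6.2°/892 = 0.3228, θ = 18.83°; offset = 22.4·tan 18.83° = 7.639 m.
Layer 4: sin θ = 4638·sin 6.2°/892 = 0.5615, θ = 34.16°; offset = 18.3·tan 34.16° = 12.419 m.
Σ offsets = 25.940 m.

25.9 m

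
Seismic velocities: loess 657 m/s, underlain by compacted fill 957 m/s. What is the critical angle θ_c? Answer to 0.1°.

43.4°

At critical incidence the refracted ray runs along the interface (θ₂ = 90°), so sin θ_c = V₁/V₂.
θ_c = arcsin(657/957) = arcsin 0.6865 = 43.36°.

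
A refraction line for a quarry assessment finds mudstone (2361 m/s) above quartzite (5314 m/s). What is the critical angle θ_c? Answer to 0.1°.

26.4°

Critical incidence: sin θ_c = V₁/V₂ = 2361/5314 = 0.4443.
θ_c = arcsin 0.4443 = 26.38°.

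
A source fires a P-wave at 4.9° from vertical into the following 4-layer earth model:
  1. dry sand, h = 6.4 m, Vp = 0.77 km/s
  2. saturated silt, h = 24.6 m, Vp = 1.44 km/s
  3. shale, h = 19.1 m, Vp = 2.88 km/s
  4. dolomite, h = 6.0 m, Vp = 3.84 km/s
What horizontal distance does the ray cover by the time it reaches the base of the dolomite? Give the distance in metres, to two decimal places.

Apply Snell's law at each interface; in layer i the horizontal offset is hᵢ·tan θᵢ.
Layer 1: θ = 4.90°; offset = 6.4·tan 4.90° = 0.5487 m.
Layer 2: sin θ = 1.44·sin 4.9°/0.77 = 0.1597, θ = 9.19°; offset = 24.6·tan 9.19° = 3.9807 m.
Layer 3: sin θ = 2.88·sin 4.9°/0.77 = 0.3195, θ = 18.63°; offset = 19.1·tan 18.63° = 6.4396 m.
Layer 4: sin θ = 3.84·sin 4.9°/0.77 = 0.4260, θ = 25.21°; offset = 6.0·tan 25.21° = 2.8250 m.
Σ offsets = 13.7940 m.

13.79 m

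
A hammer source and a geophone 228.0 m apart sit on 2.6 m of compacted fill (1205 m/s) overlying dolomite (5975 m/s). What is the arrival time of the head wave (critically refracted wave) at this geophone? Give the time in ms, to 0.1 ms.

t = x/V₂ + 2h·√(V₂²−V₁²)/(V₁V₂).
√(V₂²−V₁²) = √(5975²−1205²) = 5852.2 m/s; delay term = 2·2.6·5852.2/(1205·5975) = 0.00423 s.
t = 228.0/5975 + 0.00423 = 0.04239 s.

42.4 ms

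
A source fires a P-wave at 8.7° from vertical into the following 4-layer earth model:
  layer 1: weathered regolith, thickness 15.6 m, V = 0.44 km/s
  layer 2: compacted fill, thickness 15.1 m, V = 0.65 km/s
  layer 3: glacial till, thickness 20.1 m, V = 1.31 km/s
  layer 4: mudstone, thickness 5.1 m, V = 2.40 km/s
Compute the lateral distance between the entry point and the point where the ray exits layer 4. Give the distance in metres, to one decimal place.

Apply Snell's law at each interface; in layer i the horizontal offset is hᵢ·tan θᵢ.
Layer 1: θ = 8.70°; offset = 15.6·tan 8.70° = 2.387 m.
Layer 2: sin θ = 0.65·sin 8.7°/0.44 = 0.2235, θ = 12.91°; offset = 15.1·tan 12.91° = 3.462 m.
Layer 3: sin θ = 1.31·sin 8.7°/0.44 = 0.4503, θ = 26.77°; offset = 20.1·tan 26.77° = 10.138 m.
Layer 4: sin θ = 2.40·sin 8.7°/0.44 = 0.8251, θ = 55.59°; offset = 5.1·tan 55.59° = 7.447 m.
Σ offsets = 23.434 m.

23.4 m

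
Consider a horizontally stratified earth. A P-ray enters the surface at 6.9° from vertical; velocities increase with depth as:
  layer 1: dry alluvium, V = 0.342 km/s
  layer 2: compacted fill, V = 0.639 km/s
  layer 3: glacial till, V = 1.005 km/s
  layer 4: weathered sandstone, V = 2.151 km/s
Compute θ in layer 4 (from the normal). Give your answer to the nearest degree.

49°

Ray parameter p = sin 6.9° / 0.342 = 3.5128e-01 s/km.
sin θ_4 = p·V_4 = 3.5128e-01 × 2.151 = 0.7556.
θ_4 = 49.08° from the vertical.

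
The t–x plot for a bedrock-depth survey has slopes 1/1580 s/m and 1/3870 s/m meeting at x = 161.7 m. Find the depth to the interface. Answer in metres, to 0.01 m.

52.41 m

x_cross = 2h·√((V₂+V₁)/(V₂−V₁)) → h = x_cross / (2·√((V₂+V₁)/(V₂−V₁))).
√((V₂+V₁)/(V₂−V₁)) = √((3870+1580)/(3870−1580)) = 1.5427.
h = 161.7 / (2·1.5427) = 52.41 m.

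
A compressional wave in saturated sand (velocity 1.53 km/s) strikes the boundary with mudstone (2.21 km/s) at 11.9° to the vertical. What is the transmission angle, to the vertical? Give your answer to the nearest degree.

Snell's law: sin θ₂ = (V₂/V₁)·sin θ₁ = (2.21/1.53)·sin 11.9° = 0.2979.
θ₂ = sin⁻¹(0.2979) = 17.33° (from vertical).

17°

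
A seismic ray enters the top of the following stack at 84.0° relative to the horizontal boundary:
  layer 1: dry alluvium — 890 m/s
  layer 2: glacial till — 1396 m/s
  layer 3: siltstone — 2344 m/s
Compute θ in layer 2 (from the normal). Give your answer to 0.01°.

From the normal: θ₁ = 90° − 84.0° = 6.0°.
Snell's law across each interface conserves sin θ / V, so sin θ_2 = V_2·sin θ₁/V₁.
sin θ_2 = 1396 × sin 6.0° / 890 = 0.1640.
θ_2 = 9.44° from the vertical.

9.44°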